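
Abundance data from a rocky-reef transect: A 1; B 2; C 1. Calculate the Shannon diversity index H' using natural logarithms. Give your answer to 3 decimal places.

Total N = 1+2+1 = 4, so the proportions are 0.25, 0.5, 0.25 (working shown to 5 dp, full precision carried).
Each pᵢ ln pᵢ term: 0.25×(-1.38629)=-0.34657, 0.5×(-0.69315)=-0.34657, 0.25×(-1.38629)=-0.34657.
Sum = -1.03972, so H' = 1.040.

1.040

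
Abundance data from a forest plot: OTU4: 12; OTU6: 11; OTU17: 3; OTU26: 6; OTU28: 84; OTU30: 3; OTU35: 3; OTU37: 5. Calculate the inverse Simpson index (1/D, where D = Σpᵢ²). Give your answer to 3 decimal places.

2.177

Total N = 12+11+3+6+84+3+3+5 = 127, so the proportions are 0.094488, 0.086614, 0.023622, 0.047244, 0.661417, 0.023622, 0.023622, 0.03937 (working shown to 6 dp, full precision carried).
D = 0.094488² + 0.086614² + 0.023622² + 0.047244² + 0.661417² + 0.023622² + 0.023622² + 0.03937² = 0.008928 + 0.007502 + 0.000558 + 0.002232 + 0.437473 + 0.000558 + 0.000558 + 0.001550 = 0.459359.
So 1/D = 2.17695, i.e. 2.177 to 3 decimal places.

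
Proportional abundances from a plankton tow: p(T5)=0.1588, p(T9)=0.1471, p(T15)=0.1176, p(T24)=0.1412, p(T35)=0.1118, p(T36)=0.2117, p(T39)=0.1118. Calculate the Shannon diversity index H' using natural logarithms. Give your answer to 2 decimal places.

1.92

Each pᵢ ln pᵢ term (working shown to 4 dp, full precision carried): 0.1588×(-1.8401)=-0.2922, 0.1471×(-1.9166)=-0.2819, 0.1176×(-2.1405)=-0.2517, 0.1412×(-1.9576)=-0.2764, 0.1118×(-2.1910)=-0.2450, 0.2117×(-1.5526)=-0.3287, 0.1118×(-2.1910)=-0.2450.
Sum = -1.9209, so H' = 1.92.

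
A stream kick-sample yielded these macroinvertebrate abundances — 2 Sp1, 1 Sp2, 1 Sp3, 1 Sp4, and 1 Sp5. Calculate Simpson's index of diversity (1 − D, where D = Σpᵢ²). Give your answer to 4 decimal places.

Total N = 2+1+1+1+1 = 6, so the proportions are 0.333333, 0.166667, 0.166667, 0.166667, 0.166667 (working shown to 6 dp, full precision carried).
D = 0.333333² + 0.166667² + 0.166667² + 0.166667² + 0.166667² = 0.111111 + 0.027778 + 0.027778 + 0.027778 + 0.027778 = 0.222222.
So 1 − D = 0.777778, i.e. 0.7778 to 4 decimal places.

0.7778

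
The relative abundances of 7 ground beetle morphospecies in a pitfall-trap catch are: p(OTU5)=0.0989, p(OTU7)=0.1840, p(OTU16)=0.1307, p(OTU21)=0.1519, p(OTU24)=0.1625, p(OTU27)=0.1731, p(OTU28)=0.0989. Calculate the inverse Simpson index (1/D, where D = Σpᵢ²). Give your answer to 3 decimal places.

6.669

D = 0.0989² + 0.184² + 0.1307² + 0.1519² + 0.1625² + 0.1731² + 0.0989² = 0.0097812 + 0.0338560 + 0.0170825 + 0.0230736 + 0.0264063 + 0.0299636 + 0.0097812 = 0.1499444 (working shown to 7 dp, full precision carried).
So 1/D = 6.66914, i.e. 6.669 to 3 decimal places.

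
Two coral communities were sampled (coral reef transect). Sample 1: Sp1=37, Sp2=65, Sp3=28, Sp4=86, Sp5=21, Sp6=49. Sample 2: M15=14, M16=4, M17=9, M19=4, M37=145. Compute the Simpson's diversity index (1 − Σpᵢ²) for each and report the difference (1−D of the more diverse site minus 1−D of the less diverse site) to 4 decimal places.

Sample 1: N=286, proportions 0.129371, 0.227273, 0.097902, 0.300699, 0.073427, 0.171329, giving 1−D = 0.796860 (working shown to 6 dp, full precision carried).
Sample 2: N=176, proportions 0.079545, 0.022727, 0.051136, 0.022727, 0.823864, giving 1−D = 0.311273.
Difference = |0.796860 − 0.311273| = 0.485587, i.e. 0.4856 to 4 decimal places.

0.4856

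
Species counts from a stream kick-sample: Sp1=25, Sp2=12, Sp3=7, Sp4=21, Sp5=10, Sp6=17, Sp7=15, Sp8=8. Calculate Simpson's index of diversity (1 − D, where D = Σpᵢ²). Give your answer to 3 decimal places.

Total N = 25+12+7+21+10+17+15+8 = 115, so the proportions are 0.21739, 0.10435, 0.06087, 0.18261, 0.08696, 0.14783, 0.13043, 0.06957 (working shown to 5 dp, full precision carried).
D = 0.21739² + 0.10435² + 0.06087² + 0.18261² + 0.08696² + 0.14783² + 0.13043² + 0.06957² = 0.04726 + 0.01089 + 0.00371 + 0.03335 + 0.00756 + 0.02185 + 0.01701 + 0.00484 = 0.14647.
So 1 − D = 0.85353, i.e. 0.854 to 3 decimal places.

0.854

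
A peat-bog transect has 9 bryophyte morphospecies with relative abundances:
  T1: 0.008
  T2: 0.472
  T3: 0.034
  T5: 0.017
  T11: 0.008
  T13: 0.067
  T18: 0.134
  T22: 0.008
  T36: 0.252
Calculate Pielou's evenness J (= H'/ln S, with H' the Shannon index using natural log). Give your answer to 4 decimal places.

H' = −Σ pᵢ ln pᵢ = −((-0.038627) + (-0.354366) + (-0.114967) + (-0.069267) + (-0.038627) + (-0.181105) + (-0.269329) + (-0.038627) + (-0.347338)) = 1.452253 (working shown to 6 dp, full precision carried).
With S = 9 species, ln S = 2.197225, so J = 1.452253/2.197225 = 0.660949, i.e. 0.6609 to 4 decimal places.

0.6609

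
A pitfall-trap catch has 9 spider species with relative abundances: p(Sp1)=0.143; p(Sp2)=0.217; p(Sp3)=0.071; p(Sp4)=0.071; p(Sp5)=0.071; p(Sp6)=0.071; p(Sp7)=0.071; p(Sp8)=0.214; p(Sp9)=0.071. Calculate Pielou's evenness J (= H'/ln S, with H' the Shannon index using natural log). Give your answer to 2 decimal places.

H' = −Σ pᵢ ln pᵢ = −((-0.2781) + (-0.3315) + (-0.1878) + (-0.1878) + (-0.1878) + (-0.1878) + (-0.1878) + (-0.3299) + (-0.1878)) = 2.0664 (working shown to 4 dp, full precision carried).
With S = 9 species, ln S = 2.1972, so J = 2.0664/2.1972 = 0.9405, i.e. 0.94 to 2 decimal places.

0.94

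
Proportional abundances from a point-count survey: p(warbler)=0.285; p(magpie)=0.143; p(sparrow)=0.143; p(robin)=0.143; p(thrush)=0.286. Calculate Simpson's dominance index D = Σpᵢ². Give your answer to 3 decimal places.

0.224

D = 0.285² + 0.143² + 0.143² + 0.143² + 0.286² = 0.08122 + 0.02045 + 0.02045 + 0.02045 + 0.08180 = 0.22437 (working shown to 5 dp, full precision carried).
To 3 decimal places, D = 0.224.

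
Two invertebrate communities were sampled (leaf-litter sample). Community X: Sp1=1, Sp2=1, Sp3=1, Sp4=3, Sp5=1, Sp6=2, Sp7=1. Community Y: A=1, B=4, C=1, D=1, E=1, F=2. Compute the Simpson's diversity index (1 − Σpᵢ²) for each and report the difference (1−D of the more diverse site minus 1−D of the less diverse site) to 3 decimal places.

Community X: N=10, proportions 0.1, 0.1, 0.1, 0.3, 0.1, 0.2, 0.1, giving 1−D = 0.82000 (working shown to 5 dp, full precision carried).
Community Y: N=10, proportions 0.1, 0.4, 0.1, 0.1, 0.1, 0.2, giving 1−D = 0.76000.
Difference = |0.82000 − 0.76000| = 0.06000, i.e. 0.060 to 3 decimal places.

0.060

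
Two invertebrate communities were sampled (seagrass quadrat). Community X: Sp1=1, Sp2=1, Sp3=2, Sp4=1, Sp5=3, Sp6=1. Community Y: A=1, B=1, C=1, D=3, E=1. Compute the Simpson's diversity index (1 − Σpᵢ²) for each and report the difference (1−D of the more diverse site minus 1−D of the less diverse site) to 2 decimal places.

Community X: N=9, proportions 0.1111, 0.1111, 0.2222, 0.1111, 0.3333, 0.1111, giving 1−D = 0.7901 (working shown to 4 dp, full precision carried).
Community Y: N=7, proportions 0.1429, 0.1429, 0.1429, 0.4286, 0.1429, giving 1−D = 0.7347.
Difference = |0.7901 − 0.7347| = 0.0554, i.e. 0.06 to 2 decimal places.

0.06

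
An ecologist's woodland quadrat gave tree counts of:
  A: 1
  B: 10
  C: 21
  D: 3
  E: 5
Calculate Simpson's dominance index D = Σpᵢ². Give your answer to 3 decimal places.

Total N = 1+10+21+3+5 = 40, so the proportions are 0.025, 0.25, 0.525, 0.075, 0.125 (working shown to 5 dp, full precision carried).
D = 0.025² + 0.25² + 0.525² + 0.075² + 0.125² = 0.00063 + 0.06250 + 0.27563 + 0.00562 + 0.01562 = 0.36000.
To 3 decimal places, D = 0.360.

0.360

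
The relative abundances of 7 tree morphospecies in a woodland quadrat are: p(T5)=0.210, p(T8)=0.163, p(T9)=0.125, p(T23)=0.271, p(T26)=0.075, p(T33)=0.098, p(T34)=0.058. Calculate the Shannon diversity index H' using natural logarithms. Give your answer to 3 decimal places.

1.824

Each pᵢ ln pᵢ term (working shown to 5 dp, full precision carried): 0.21×(-1.56065)=-0.32774, 0.163×(-1.81401)=-0.29568, 0.125×(-2.07944)=-0.25993, 0.271×(-1.30564)=-0.35383, 0.075×(-2.59027)=-0.19427, 0.098×(-2.32279)=-0.22763, 0.058×(-2.84731)=-0.16514.
Sum = -1.82422, so H' = 1.824.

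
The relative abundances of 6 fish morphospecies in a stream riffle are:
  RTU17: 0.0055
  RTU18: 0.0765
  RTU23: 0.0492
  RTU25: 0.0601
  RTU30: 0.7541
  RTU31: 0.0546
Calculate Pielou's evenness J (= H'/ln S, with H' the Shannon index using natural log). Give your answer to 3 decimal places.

H' = −Σ pᵢ ln pᵢ = −((-0.02862) + (-0.19664) + (-0.14818) + (-0.16899) + (-0.21283) + (-0.15876)) = 0.91402 (working shown to 5 dp, full precision carried).
With S = 6 species, ln S = 1.79176, so J = 0.91402/1.79176 = 0.51012, i.e. 0.510 to 3 decimal places.

0.510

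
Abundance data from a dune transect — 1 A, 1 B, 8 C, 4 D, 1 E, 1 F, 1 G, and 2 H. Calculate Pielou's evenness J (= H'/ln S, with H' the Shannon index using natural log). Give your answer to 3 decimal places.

Total N = 1+1+8+4+1+1+1+2 = 19, so the proportions are 0.05263, 0.05263, 0.42105, 0.21053, 0.05263, 0.05263, 0.05263, 0.10526 (working shown to 5 dp, full precision carried).
H' = −Σ pᵢ ln pᵢ = −((-0.15497) + (-0.15497) + (-0.36421) + (-0.32803) + (-0.15497) + (-0.15497) + (-0.15497) + (-0.23698)) = 1.70407.
With S = 8 species, ln S = 2.07944, so J = 1.70407/2.07944 = 0.81948, i.e. 0.819 to 3 decimal places.

0.819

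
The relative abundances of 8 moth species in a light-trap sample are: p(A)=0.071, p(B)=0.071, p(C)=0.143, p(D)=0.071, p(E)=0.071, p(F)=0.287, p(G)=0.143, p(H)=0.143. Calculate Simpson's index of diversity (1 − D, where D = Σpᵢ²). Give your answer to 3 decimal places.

0.836

D = 0.071² + 0.071² + 0.143² + 0.071² + 0.071² + 0.287² + 0.143² + 0.143² = 0.00504 + 0.00504 + 0.02045 + 0.00504 + 0.00504 + 0.08237 + 0.02045 + 0.02045 = 0.16388 (working shown to 5 dp, full precision carried).
So 1 − D = 0.83612, i.e. 0.836 to 3 decimal places.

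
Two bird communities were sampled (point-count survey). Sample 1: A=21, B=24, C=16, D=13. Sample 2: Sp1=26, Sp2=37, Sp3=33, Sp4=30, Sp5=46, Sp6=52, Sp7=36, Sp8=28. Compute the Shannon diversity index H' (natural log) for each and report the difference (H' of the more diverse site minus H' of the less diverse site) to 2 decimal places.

0.69

Sample 1: N=74, proportions 0.28378, 0.32432, 0.21622, 0.17568, giving H' = 1.35928 (working shown to 5 dp, full precision carried).
Sample 2: N=288, proportions 0.09028, 0.12847, 0.11458, 0.10417, 0.15972, 0.18056, 0.125, 0.09722, giving H' = 2.05315.
Difference = |1.35928 − 2.05315| = 0.69387, i.e. 0.69 to 2 decimal places.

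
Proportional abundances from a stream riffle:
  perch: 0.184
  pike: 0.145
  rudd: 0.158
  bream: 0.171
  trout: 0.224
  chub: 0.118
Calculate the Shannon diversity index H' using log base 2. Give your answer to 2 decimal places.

Each pᵢ log₂ pᵢ term (working shown to 4 dp, full precision carried): 0.184×(-2.4422)=-0.4494, 0.145×(-2.7859)=-0.4040, 0.158×(-2.6620)=-0.4206, 0.171×(-2.5479)=-0.4357, 0.224×(-2.1584)=-0.4835, 0.118×(-3.0831)=-0.3638.
Sum = -2.5569, so H' = 2.56.

2.56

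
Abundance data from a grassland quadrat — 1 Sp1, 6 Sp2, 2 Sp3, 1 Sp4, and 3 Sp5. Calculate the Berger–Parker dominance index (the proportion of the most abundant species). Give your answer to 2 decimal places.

0.46

Total N = 1+6+2+1+3 = 13, so the proportions are 0.0769, 0.4615, 0.1538, 0.0769, 0.2308 (working shown to 4 dp, full precision carried).
The largest proportion is 0.4615, i.e. d = 0.46 to 2 decimal places.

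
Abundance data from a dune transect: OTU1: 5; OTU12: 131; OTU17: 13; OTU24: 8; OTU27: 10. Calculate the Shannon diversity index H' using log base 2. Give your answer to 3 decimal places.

1.166

Total N = 5+131+13+8+10 = 167, so the proportions are 0.02994, 0.78443, 0.07784, 0.0479, 0.05988 (working shown to 5 dp, full precision carried).
Each pᵢ log₂ pᵢ term: 0.02994×(-5.06178)=-0.15155, 0.78443×(-0.35028)=-0.27477, 0.07784×(-3.68326)=-0.28672, 0.0479×(-4.38370)=-0.21000, 0.05988×(-4.06178)=-0.24322.
Sum = -1.16626, so H' = 1.166.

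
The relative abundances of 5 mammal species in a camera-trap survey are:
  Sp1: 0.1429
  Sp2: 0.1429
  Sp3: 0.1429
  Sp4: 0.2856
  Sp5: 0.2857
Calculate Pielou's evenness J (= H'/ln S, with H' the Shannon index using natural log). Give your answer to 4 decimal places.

H' = −Σ pᵢ ln pᵢ = −((-0.278028) + (-0.278028) + (-0.278028) + (-0.357903) + (-0.357929)) = 1.549915 (working shown to 6 dp, full precision carried).
With S = 5 species, ln S = 1.609438, so J = 1.549915/1.609438 = 0.963016, i.e. 0.9630 to 4 decimal places.

0.9630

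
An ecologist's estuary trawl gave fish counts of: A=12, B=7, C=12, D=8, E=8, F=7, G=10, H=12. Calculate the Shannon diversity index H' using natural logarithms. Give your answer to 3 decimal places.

2.054

Total N = 12+7+12+8+8+7+10+12 = 76, so the proportions are 0.15789, 0.09211, 0.15789, 0.10526, 0.10526, 0.09211, 0.13158, 0.15789 (working shown to 5 dp, full precision carried).
Each pᵢ ln pᵢ term: 0.15789×(-1.84583)=-0.29145, 0.09211×(-2.38482)=-0.21965, 0.15789×(-1.84583)=-0.29145, 0.10526×(-2.25129)=-0.23698, 0.10526×(-2.25129)=-0.23698, 0.09211×(-2.38482)=-0.21965, 0.13158×(-2.02815)=-0.26686, 0.15789×(-1.84583)=-0.29145.
Sum = -2.05447, so H' = 2.054.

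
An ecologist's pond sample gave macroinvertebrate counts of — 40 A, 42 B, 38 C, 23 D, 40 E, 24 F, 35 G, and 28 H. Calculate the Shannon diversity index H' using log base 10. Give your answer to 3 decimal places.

0.893

Total N = 40+42+38+23+40+24+35+28 = 270, so the proportions are 0.14815, 0.15556, 0.14074, 0.08519, 0.14815, 0.08889, 0.12963, 0.1037 (working shown to 5 dp, full precision carried).
Each pᵢ log₁₀ pᵢ term: 0.14815×(-0.82930)=-0.12286, 0.15556×(-0.80811)=-0.12571, 0.14074×(-0.85158)=-0.11985, 0.08519×(-1.06964)=-0.09112, 0.14815×(-0.82930)=-0.12286, 0.08889×(-1.05115)=-0.09344, 0.12963×(-0.88730)=-0.11502, 0.1037×(-0.98421)=-0.10207.
Sum = -0.89292, so H' = 0.893.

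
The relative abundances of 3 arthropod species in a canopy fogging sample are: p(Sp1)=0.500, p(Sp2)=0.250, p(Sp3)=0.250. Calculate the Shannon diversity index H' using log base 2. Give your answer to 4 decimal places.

Each pᵢ log₂ pᵢ term (working shown to 6 dp, full precision carried): 0.5×(-1.000000)=-0.500000, 0.25×(-2.000000)=-0.500000, 0.25×(-2.000000)=-0.500000.
Sum = -1.500000, so H' = 1.5000.

1.5000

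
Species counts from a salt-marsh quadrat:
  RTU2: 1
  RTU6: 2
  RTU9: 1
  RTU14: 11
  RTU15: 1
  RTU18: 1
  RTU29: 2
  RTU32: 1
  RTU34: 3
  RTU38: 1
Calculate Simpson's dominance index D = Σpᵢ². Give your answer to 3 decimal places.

Total N = 1+2+1+11+1+1+2+1+3+1 = 24, so the proportions are 0.04167, 0.08333, 0.04167, 0.45833, 0.04167, 0.04167, 0.08333, 0.04167, 0.125, 0.04167 (working shown to 5 dp, full precision carried).
D = 0.04167² + 0.08333² + 0.04167² + 0.45833² + 0.04167² + 0.04167² + 0.08333² + 0.04167² + 0.125² + 0.04167² = 0.00174 + 0.00694 + 0.00174 + 0.21007 + 0.00174 + 0.00174 + 0.00694 + 0.00174 + 0.01562 + 0.00174 = 0.25000.
To 3 decimal places, D = 0.250.

0.250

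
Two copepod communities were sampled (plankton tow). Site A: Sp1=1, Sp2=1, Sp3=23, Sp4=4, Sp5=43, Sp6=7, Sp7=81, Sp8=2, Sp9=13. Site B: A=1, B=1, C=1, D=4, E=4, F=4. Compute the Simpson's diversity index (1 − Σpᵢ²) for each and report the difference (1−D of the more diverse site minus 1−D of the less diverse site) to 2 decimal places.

0.07

Site A: N=175, proportions 0.00571429, 0.00571429, 0.13142857, 0.02285714, 0.24571429, 0.04, 0.46285714, 0.01142857, 0.07428571, giving 1−D = 0.70027755 (working shown to 8 dp, full precision carried).
Site B: N=15, proportions 0.06666667, 0.06666667, 0.06666667, 0.26666667, 0.26666667, 0.26666667, giving 1−D = 0.77333333.
Difference = |0.70027755 − 0.77333333| = 0.07305578, i.e. 0.07 to 2 decimal places.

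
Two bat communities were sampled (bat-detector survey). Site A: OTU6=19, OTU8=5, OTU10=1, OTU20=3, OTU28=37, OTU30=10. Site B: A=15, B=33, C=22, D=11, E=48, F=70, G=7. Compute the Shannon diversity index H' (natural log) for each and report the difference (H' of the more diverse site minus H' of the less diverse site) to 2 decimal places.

0.37

Site A: N=75, proportions 0.2533, 0.0667, 0.0133, 0.04, 0.4933, 0.1333, giving H' = 1.3319 (working shown to 4 dp, full precision carried).
Site B: N=206, proportions 0.0728, 0.1602, 0.1068, 0.0534, 0.233, 0.3398, 0.034, giving H' = 1.7006.
Difference = |1.3319 − 1.7006| = 0.3687, i.e. 0.37 to 2 decimal places.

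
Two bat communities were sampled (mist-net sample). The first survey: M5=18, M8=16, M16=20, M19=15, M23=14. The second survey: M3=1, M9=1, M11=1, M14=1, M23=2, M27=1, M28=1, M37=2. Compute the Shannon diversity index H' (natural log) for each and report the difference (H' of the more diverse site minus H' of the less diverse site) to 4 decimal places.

0.4242

The first survey: N=83, proportions 0.216867, 0.192771, 0.240964, 0.180723, 0.168675, giving H' = 1.601126 (working shown to 6 dp, full precision carried).
The second survey: N=10, proportions 0.1, 0.1, 0.1, 0.1, 0.2, 0.1, 0.1, 0.2, giving H' = 2.025326.
Difference = |1.601126 − 2.025326| = 0.424200, i.e. 0.4242 to 4 decimal places.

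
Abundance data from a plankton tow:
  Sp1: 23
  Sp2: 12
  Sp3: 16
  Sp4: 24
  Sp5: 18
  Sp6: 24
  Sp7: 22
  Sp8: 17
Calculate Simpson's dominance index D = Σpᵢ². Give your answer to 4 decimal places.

Total N = 23+12+16+24+18+24+22+17 = 156, so the proportions are 0.147436, 0.076923, 0.102564, 0.153846, 0.115385, 0.153846, 0.141026, 0.108974 (working shown to 6 dp, full precision carried).
D = 0.147436² + 0.076923² + 0.102564² + 0.153846² + 0.115385² + 0.153846² + 0.141026² + 0.108974² = 0.021737 + 0.005917 + 0.010519 + 0.023669 + 0.013314 + 0.023669 + 0.019888 + 0.011875 = 0.130588.
To 4 decimal places, D = 0.1306.

0.1306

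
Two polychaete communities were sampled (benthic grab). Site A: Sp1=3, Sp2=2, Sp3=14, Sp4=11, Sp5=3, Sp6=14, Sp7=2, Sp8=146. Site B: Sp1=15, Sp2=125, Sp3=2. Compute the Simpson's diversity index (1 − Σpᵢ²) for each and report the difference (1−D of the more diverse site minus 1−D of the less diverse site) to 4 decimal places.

0.2115

Site A: N=195, proportions 0.01538462, 0.01025641, 0.07179487, 0.05641026, 0.01538462, 0.07179487, 0.01025641, 0.74871795, giving 1−D = 0.42524655 (working shown to 8 dp, full precision carried).
Site B: N=142, proportions 0.1056338, 0.88028169, 0.01408451, giving 1−D = 0.21374727.
Difference = |0.42524655 − 0.21374727| = 0.21149928, i.e. 0.2115 to 4 decimal places.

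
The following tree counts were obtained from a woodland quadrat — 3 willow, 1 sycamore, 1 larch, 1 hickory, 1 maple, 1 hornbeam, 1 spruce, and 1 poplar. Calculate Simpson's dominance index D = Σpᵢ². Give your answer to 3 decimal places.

Total N = 3+1+1+1+1+1+1+1 = 10, so the proportions are 0.3, 0.1, 0.1, 0.1, 0.1, 0.1, 0.1, 0.1 (working shown to 5 dp, full precision carried).
D = 0.3² + 0.1² + 0.1² + 0.1² + 0.1² + 0.1² + 0.1² + 0.1² = 0.09000 + 0.01000 + 0.01000 + 0.01000 + 0.01000 + 0.01000 + 0.01000 + 0.01000 = 0.16000.
To 3 decimal places, D = 0.160.

0.160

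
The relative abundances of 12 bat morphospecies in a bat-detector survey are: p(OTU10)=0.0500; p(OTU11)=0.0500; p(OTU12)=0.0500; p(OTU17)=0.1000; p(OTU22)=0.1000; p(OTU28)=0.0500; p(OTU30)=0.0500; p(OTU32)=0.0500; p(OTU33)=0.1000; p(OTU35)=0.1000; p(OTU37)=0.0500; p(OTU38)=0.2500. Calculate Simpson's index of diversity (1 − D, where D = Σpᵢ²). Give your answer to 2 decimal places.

0.88

D = 0.05² + 0.05² + 0.05² + 0.1² + 0.1² + 0.05² + 0.05² + 0.05² + 0.1² + 0.1² + 0.05² + 0.25² = 0.0025 + 0.0025 + 0.0025 + 0.0100 + 0.0100 + 0.0025 + 0.0025 + 0.0025 + 0.0100 + 0.0100 + 0.0025 + 0.0625 = 0.1200 (working shown to 4 dp, full precision carried).
So 1 − D = 0.8800, i.e. 0.88 to 2 decimal places.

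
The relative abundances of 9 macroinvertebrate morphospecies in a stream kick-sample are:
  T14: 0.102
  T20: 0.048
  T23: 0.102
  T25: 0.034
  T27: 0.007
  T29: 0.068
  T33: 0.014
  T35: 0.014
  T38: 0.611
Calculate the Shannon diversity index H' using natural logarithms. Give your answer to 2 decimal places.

1.36

Each pᵢ ln pᵢ term (working shown to 4 dp, full precision carried): 0.102×(-2.2828)=-0.2328, 0.048×(-3.0366)=-0.1458, 0.102×(-2.2828)=-0.2328, 0.034×(-3.3814)=-0.1150, 0.007×(-4.9618)=-0.0347, 0.068×(-2.6882)=-0.1828, 0.014×(-4.2687)=-0.0598, 0.014×(-4.2687)=-0.0598, 0.611×(-0.4927)=-0.3010.
Sum = -1.3645, so H' = 1.36.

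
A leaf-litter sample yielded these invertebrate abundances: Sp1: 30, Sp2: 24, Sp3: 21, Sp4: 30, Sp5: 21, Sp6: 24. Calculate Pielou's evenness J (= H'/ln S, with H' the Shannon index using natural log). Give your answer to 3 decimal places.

Total N = 30+24+21+30+21+24 = 150, so the proportions are 0.2, 0.16, 0.14, 0.2, 0.14, 0.16 (working shown to 5 dp, full precision carried).
H' = −Σ pᵢ ln pᵢ = −((-0.32189) + (-0.29321) + (-0.27526) + (-0.32189) + (-0.27526) + (-0.29321)) = 1.78071.
With S = 6 species, ln S = 1.79176, so J = 1.78071/1.79176 = 0.99383, i.e. 0.994 to 3 decimal places.

0.994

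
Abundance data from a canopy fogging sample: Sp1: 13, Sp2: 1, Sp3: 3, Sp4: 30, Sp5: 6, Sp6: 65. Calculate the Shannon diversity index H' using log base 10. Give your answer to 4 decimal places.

0.5233

Total N = 13+1+3+30+6+65 = 118, so the proportions are 0.110169, 0.008475, 0.025424, 0.254237, 0.050847, 0.550847 (working shown to 6 dp, full precision carried).
Each pᵢ log₁₀ pᵢ term: 0.110169×(-0.957939)=-0.105536, 0.008475×(-2.071882)=-0.017558, 0.025424×(-1.594761)=-0.040545, 0.254237×(-0.594761)=-0.151210, 0.050847×(-1.293731)=-0.065783, 0.550847×(-0.258969)=-0.142652.
Sum = -0.523284, so H' = 0.5233.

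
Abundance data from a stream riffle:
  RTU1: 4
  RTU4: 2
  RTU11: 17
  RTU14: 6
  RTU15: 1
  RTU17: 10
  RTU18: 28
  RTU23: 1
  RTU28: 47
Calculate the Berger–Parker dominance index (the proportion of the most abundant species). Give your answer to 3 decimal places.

0.405

Total N = 4+2+17+6+1+10+28+1+47 = 116, so the proportions are 0.03448, 0.01724, 0.14655, 0.05172, 0.00862, 0.08621, 0.24138, 0.00862, 0.40517 (working shown to 5 dp, full precision carried).
The largest proportion is 0.40517, i.e. d = 0.405 to 3 decimal places.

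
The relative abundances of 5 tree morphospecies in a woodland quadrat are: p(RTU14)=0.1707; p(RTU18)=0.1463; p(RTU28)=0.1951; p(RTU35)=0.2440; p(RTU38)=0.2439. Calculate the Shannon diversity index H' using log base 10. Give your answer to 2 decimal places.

Each pᵢ log₁₀ pᵢ term (working shown to 4 dp, full precision carried): 0.1707×(-0.7678)=-0.1311, 0.1463×(-0.8348)=-0.1221, 0.1951×(-0.7097)=-0.1385, 0.244×(-0.6126)=-0.1495, 0.2439×(-0.6128)=-0.1495.
Sum = -0.6906, so H' = 0.69.

0.69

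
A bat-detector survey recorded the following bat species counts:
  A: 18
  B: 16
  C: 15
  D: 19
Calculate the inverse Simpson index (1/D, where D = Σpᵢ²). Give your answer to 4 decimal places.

Total N = 18+16+15+19 = 68, so the proportions are 0.26470588, 0.23529412, 0.22058824, 0.27941176 (working shown to 8 dp, full precision carried).
D = 0.26470588² + 0.23529412² + 0.22058824² + 0.27941176² = 0.07006920 + 0.05536332 + 0.04865917 + 0.07807093 = 0.25216263.
So 1/D = 3.965695, i.e. 3.9657 to 4 decimal places.

3.9657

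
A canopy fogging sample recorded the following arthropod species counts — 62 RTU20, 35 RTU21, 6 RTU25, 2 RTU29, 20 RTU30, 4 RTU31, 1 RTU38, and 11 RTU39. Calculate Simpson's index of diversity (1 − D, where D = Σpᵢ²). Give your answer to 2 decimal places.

Total N = 62+35+6+2+20+4+1+11 = 141, so the proportions are 0.4397, 0.2482, 0.0426, 0.0142, 0.1418, 0.0284, 0.0071, 0.078 (working shown to 4 dp, full precision carried).
D = 0.4397² + 0.2482² + 0.0426² + 0.0142² + 0.1418² + 0.0284² + 0.0071² + 0.078² = 0.1934 + 0.0616 + 0.0018 + 0.0002 + 0.0201 + 0.0008 + 0.0001 + 0.0061 = 0.2840.
So 1 − D = 0.7160, i.e. 0.72 to 2 decimal places.

0.72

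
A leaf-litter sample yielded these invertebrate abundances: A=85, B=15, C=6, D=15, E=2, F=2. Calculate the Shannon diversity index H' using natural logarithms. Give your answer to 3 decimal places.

1.049

Total N = 85+15+6+15+2+2 = 125, so the proportions are 0.68, 0.12, 0.048, 0.12, 0.016, 0.016 (working shown to 5 dp, full precision carried).
Each pᵢ ln pᵢ term: 0.68×(-0.38566)=-0.26225, 0.12×(-2.12026)=-0.25443, 0.048×(-3.03655)=-0.14575, 0.12×(-2.12026)=-0.25443, 0.016×(-4.13517)=-0.06616, 0.016×(-4.13517)=-0.06616.
Sum = -1.04919, so H' = 1.049.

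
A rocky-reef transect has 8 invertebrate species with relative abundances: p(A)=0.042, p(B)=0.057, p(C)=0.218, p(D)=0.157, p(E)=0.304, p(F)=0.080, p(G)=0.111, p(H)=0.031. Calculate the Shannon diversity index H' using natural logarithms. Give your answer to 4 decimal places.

Each pᵢ ln pᵢ term (working shown to 6 dp, full precision carried): 0.042×(-3.170086)=-0.133144, 0.057×(-2.864704)=-0.163288, 0.218×(-1.523260)=-0.332071, 0.157×(-1.851509)=-0.290687, 0.304×(-1.190728)=-0.361981, 0.08×(-2.525729)=-0.202058, 0.111×(-2.198225)=-0.244003, 0.031×(-3.473768)=-0.107687.
Sum = -1.834919, so H' = 1.8349.

1.8349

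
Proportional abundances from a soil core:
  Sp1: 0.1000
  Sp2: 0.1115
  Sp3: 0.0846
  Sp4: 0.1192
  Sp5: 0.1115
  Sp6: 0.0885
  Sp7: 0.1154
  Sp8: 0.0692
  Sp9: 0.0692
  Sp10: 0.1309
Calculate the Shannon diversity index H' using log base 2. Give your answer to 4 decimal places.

Each pᵢ log₂ pᵢ term (working shown to 6 dp, full precision carried): 0.1×(-3.321928)=-0.332193, 0.1115×(-3.164884)=-0.352885, 0.0846×(-3.563199)=-0.301447, 0.1192×(-3.068544)=-0.365770, 0.1115×(-3.164884)=-0.352885, 0.0885×(-3.498179)=-0.309589, 0.1154×(-3.115285)=-0.359504, 0.0692×(-3.853084)=-0.266633, 0.0692×(-3.853084)=-0.266633, 0.1309×(-2.933463)=-0.383990.
Sum = -3.291529, so H' = 3.2915.

3.2915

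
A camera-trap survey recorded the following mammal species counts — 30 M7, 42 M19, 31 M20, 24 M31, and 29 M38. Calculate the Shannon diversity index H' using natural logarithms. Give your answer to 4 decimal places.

Total N = 30+42+31+24+29 = 156, so the proportions are 0.192308, 0.269231, 0.198718, 0.153846, 0.185897 (working shown to 6 dp, full precision carried).
Each pᵢ ln pᵢ term: 0.192308×(-1.648659)=-0.317050, 0.269231×(-1.312186)=-0.353281, 0.198718×(-1.615869)=-0.321102, 0.153846×(-1.871802)=-0.287970, 0.185897×(-1.682560)=-0.312784.
Sum = -1.592186, so H' = 1.5922.

1.5922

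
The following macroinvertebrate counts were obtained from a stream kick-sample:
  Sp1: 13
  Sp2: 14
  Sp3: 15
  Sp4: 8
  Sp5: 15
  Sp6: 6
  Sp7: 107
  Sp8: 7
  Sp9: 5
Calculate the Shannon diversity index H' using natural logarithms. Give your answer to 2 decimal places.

1.56

Total N = 13+14+15+8+15+6+107+7+5 = 190, so the proportions are 0.0684, 0.0737, 0.0789, 0.0421, 0.0789, 0.0316, 0.5632, 0.0368, 0.0263 (working shown to 4 dp, full precision carried).
Each pᵢ ln pᵢ term: 0.0684×(-2.6821)=-0.1835, 0.0737×(-2.6080)=-0.1922, 0.0789×(-2.5390)=-0.2004, 0.0421×(-3.1676)=-0.1334, 0.0789×(-2.5390)=-0.2004, 0.0316×(-3.4553)=-0.1091, 0.5632×(-0.5742)=-0.3234, 0.0368×(-3.3011)=-0.1216, 0.0263×(-3.6376)=-0.0957.
Sum = -1.5598, so H' = 1.56.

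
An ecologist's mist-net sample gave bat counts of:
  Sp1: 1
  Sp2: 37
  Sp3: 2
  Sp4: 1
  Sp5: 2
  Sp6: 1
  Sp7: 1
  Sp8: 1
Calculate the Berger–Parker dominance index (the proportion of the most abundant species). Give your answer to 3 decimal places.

Total N = 1+37+2+1+2+1+1+1 = 46, so the proportions are 0.02174, 0.80435, 0.04348, 0.02174, 0.04348, 0.02174, 0.02174, 0.02174 (working shown to 5 dp, full precision carried).
The largest proportion is 0.80435, i.e. d = 0.804 to 3 decimal places.

0.804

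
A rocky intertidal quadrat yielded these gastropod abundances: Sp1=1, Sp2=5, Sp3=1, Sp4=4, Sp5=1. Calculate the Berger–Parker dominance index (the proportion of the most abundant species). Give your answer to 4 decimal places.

Total N = 1+5+1+4+1 = 12, so the proportions are 0.083333, 0.416667, 0.083333, 0.333333, 0.083333 (working shown to 6 dp, full precision carried).
The largest proportion is 0.416667, i.e. d = 0.4167 to 4 decimal places.

0.4167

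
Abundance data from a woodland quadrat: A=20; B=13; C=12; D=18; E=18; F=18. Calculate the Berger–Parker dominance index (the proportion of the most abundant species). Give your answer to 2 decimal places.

Total N = 20+13+12+18+18+18 = 99, so the proportions are 0.202, 0.1313, 0.1212, 0.1818, 0.1818, 0.1818 (working shown to 4 dp, full precision carried).
The largest proportion is 0.202, i.e. d = 0.20 to 2 decimal places.

0.20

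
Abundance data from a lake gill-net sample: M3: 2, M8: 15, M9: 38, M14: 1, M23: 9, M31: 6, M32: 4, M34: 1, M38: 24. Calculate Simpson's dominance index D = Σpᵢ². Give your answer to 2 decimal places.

Total N = 2+15+38+1+9+6+4+1+24 = 100, so the proportions are 0.02, 0.15, 0.38, 0.01, 0.09, 0.06, 0.04, 0.01, 0.24 (working shown to 4 dp, full precision carried).
D = 0.02² + 0.15² + 0.38² + 0.01² + 0.09² + 0.06² + 0.04² + 0.01² + 0.24² = 0.0004 + 0.0225 + 0.1444 + 0.0001 + 0.0081 + 0.0036 + 0.0016 + 0.0001 + 0.0576 = 0.2384.
To 2 decimal places, D = 0.24.

0.24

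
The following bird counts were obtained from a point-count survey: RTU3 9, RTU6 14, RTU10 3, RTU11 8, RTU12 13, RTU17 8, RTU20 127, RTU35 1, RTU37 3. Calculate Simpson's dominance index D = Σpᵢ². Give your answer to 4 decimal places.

0.4834

Total N = 9+14+3+8+13+8+127+1+3 = 186, so the proportions are 0.048387, 0.075269, 0.016129, 0.043011, 0.069892, 0.043011, 0.682796, 0.005376, 0.016129 (working shown to 6 dp, full precision carried).
D = 0.048387² + 0.075269² + 0.016129² + 0.043011² + 0.069892² + 0.043011² + 0.682796² + 0.005376² + 0.016129² = 0.002341 + 0.005665 + 0.000260 + 0.001850 + 0.004885 + 0.001850 + 0.466210 + 0.000029 + 0.000260 = 0.483351.
To 4 decimal places, D = 0.4834.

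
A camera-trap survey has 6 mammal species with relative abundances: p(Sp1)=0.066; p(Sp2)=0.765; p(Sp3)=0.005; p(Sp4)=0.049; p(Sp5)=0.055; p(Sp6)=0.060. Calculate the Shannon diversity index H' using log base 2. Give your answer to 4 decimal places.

Each pᵢ log₂ pᵢ term (working shown to 6 dp, full precision carried): 0.066×(-3.921390)=-0.258812, 0.765×(-0.386468)=-0.295648, 0.005×(-7.643856)=-0.038219, 0.049×(-4.351074)=-0.213203, 0.055×(-4.184425)=-0.230143, 0.06×(-4.058894)=-0.243534.
Sum = -1.279559, so H' = 1.2796.

1.2796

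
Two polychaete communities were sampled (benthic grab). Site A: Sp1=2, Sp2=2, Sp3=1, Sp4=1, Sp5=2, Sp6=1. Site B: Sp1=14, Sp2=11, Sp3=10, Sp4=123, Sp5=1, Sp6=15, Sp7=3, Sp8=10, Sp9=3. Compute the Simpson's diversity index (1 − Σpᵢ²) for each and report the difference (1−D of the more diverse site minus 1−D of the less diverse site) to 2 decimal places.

0.25

Site A: N=9, proportions 0.22222, 0.22222, 0.11111, 0.11111, 0.22222, 0.11111, giving 1−D = 0.81481 (working shown to 5 dp, full precision carried).
Site B: N=190, proportions 0.07368, 0.05789, 0.05263, 0.64737, 0.00526, 0.07895, 0.01579, 0.05263, 0.01579, giving 1−D = 0.55983.
Difference = |0.81481 − 0.55983| = 0.25498, i.e. 0.25 to 2 decimal places.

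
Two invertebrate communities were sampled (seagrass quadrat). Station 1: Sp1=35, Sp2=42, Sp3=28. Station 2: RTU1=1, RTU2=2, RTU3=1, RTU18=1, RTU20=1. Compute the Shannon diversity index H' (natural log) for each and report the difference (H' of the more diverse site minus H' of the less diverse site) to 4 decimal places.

0.4755

Station 1: N=105, proportions 0.3333333, 0.4, 0.2666667, giving H' = 1.0851886 (working shown to 7 dp, full precision carried).
Station 2: N=6, proportions 0.1666667, 0.3333333, 0.1666667, 0.1666667, 0.1666667, giving H' = 1.5607104.
Difference = |1.0851886 − 1.5607104| = 0.4755218, i.e. 0.4755 to 4 decimal places.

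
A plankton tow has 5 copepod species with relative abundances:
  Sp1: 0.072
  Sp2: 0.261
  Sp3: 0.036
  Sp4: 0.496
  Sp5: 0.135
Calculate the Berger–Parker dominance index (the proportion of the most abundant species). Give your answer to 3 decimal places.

0.496

The largest proportion is 0.496, i.e. d = 0.496 to 3 decimal places.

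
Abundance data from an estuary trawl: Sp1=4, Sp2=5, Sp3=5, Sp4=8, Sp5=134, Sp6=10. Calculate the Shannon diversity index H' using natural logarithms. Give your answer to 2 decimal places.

Total N = 4+5+5+8+134+10 = 166, so the proportions are 0.0241, 0.0301, 0.0301, 0.0482, 0.8072, 0.0602 (working shown to 4 dp, full precision carried).
Each pᵢ ln pᵢ term: 0.0241×(-3.7257)=-0.0898, 0.0301×(-3.5025)=-0.1055, 0.0301×(-3.5025)=-0.1055, 0.0482×(-3.0325)=-0.1461, 0.8072×(-0.2141)=-0.1729, 0.0602×(-2.8094)=-0.1692.
Sum = -0.7890, so H' = 0.79.

0.79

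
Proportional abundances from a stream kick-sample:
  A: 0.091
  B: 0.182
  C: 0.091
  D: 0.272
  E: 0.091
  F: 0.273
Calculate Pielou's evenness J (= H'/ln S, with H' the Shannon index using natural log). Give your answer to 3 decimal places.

H' = −Σ pᵢ ln pᵢ = −((-0.21812) + (-0.31008) + (-0.21812) + (-0.35413) + (-0.21812) + (-0.35443)) = 1.67300 (working shown to 5 dp, full precision carried).
With S = 6 species, ln S = 1.79176, so J = 1.67300/1.79176 = 0.93372, i.e. 0.934 to 3 decimal places.

0.934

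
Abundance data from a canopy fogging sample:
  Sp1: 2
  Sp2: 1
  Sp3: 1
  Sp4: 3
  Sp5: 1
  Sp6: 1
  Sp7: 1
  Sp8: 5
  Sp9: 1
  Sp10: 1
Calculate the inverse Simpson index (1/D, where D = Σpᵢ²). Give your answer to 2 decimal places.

6.42

Total N = 2+1+1+3+1+1+1+5+1+1 = 17, so the proportions are 0.117647, 0.058824, 0.058824, 0.176471, 0.058824, 0.058824, 0.058824, 0.294118, 0.058824, 0.058824 (working shown to 6 dp, full precision carried).
D = 0.117647² + 0.058824² + 0.058824² + 0.176471² + 0.058824² + 0.058824² + 0.058824² + 0.294118² + 0.058824² + 0.058824² = 0.013841 + 0.003460 + 0.003460 + 0.031142 + 0.003460 + 0.003460 + 0.003460 + 0.086505 + 0.003460 + 0.003460 = 0.155709.
So 1/D = 6.4222, i.e. 6.42 to 2 decimal places.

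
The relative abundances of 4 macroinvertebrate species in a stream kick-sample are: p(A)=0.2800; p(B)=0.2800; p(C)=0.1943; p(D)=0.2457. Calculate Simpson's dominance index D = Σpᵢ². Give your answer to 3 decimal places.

0.255

D = 0.28² + 0.28² + 0.1943² + 0.2457² = 0.07840 + 0.07840 + 0.03775 + 0.06037 = 0.25492 (working shown to 5 dp, full precision carried).
To 3 decimal places, D = 0.255.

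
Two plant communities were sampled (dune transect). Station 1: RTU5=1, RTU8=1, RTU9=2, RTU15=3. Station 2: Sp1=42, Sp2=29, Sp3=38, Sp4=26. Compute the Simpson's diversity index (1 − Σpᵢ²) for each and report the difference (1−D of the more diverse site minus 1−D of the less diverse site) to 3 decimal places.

Station 1: N=7, proportions 0.14286, 0.14286, 0.28571, 0.42857, giving 1−D = 0.69388 (working shown to 5 dp, full precision carried).
Station 2: N=135, proportions 0.31111, 0.21481, 0.28148, 0.19259, giving 1−D = 0.74074.
Difference = |0.69388 − 0.74074| = 0.04686, i.e. 0.047 to 3 decimal places.

0.047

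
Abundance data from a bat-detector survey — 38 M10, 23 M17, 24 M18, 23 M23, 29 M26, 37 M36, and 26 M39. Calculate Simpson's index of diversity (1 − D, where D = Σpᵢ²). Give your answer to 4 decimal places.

0.8509

Total N = 38+23+24+23+29+37+26 = 200, so the proportions are 0.19, 0.115, 0.12, 0.115, 0.145, 0.185, 0.13 (working shown to 6 dp, full precision carried).
D = 0.19² + 0.115² + 0.12² + 0.115² + 0.145² + 0.185² + 0.13² = 0.036100 + 0.013225 + 0.014400 + 0.013225 + 0.021025 + 0.034225 + 0.016900 = 0.149100.
So 1 − D = 0.850900, i.e. 0.8509 to 4 decimal places.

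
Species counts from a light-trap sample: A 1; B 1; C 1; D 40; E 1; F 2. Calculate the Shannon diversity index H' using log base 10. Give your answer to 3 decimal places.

0.257

Total N = 1+1+1+40+1+2 = 46, so the proportions are 0.02174, 0.02174, 0.02174, 0.86957, 0.02174, 0.04348 (working shown to 5 dp, full precision carried).
Each pᵢ log₁₀ pᵢ term: 0.02174×(-1.66276)=-0.03615, 0.02174×(-1.66276)=-0.03615, 0.02174×(-1.66276)=-0.03615, 0.86957×(-0.06070)=-0.05278, 0.02174×(-1.66276)=-0.03615, 0.04348×(-1.36173)=-0.05921.
Sum = -0.25657, so H' = 0.257.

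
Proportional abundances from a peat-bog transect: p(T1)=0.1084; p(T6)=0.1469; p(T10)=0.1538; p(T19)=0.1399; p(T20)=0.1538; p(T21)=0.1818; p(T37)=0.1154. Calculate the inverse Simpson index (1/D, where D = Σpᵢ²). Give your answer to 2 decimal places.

D = 0.1084² + 0.1469² + 0.1538² + 0.1399² + 0.1538² + 0.1818² + 0.1154² = 0.011751 + 0.021580 + 0.023654 + 0.019572 + 0.023654 + 0.033051 + 0.013317 = 0.146579 (working shown to 6 dp, full precision carried).
So 1/D = 6.8222, i.e. 6.82 to 2 decimal places.

6.82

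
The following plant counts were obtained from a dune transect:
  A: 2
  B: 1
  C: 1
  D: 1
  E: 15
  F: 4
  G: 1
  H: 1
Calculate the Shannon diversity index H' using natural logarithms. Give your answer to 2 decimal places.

Total N = 2+1+1+1+15+4+1+1 = 26, so the proportions are 0.0769, 0.0385, 0.0385, 0.0385, 0.5769, 0.1538, 0.0385, 0.0385 (working shown to 4 dp, full precision carried).
Each pᵢ ln pᵢ term: 0.0769×(-2.5649)=-0.1973, 0.0385×(-3.2581)=-0.1253, 0.0385×(-3.2581)=-0.1253, 0.0385×(-3.2581)=-0.1253, 0.5769×(-0.5500)=-0.3173, 0.1538×(-1.8718)=-0.2880, 0.0385×(-3.2581)=-0.1253, 0.0385×(-3.2581)=-0.1253.
Sum = -1.4292, so H' = 1.43.

1.43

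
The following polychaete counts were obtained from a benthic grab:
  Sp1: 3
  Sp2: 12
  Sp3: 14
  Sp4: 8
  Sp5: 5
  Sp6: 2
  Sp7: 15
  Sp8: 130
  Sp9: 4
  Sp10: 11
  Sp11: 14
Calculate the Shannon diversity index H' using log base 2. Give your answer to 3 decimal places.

2.220

Total N = 3+12+14+8+5+2+15+130+4+11+14 = 218, so the proportions are 0.01376, 0.05505, 0.06422, 0.0367, 0.02294, 0.00917, 0.06881, 0.59633, 0.01835, 0.05046, 0.06422 (working shown to 5 dp, full precision carried).
Each pᵢ log₂ pᵢ term: 0.01376×(-6.18322)=-0.08509, 0.05505×(-4.18322)=-0.23027, 0.06422×(-3.96083)=-0.25437, 0.0367×(-4.76818)=-0.17498, 0.02294×(-5.44626)=-0.12491, 0.00917×(-6.76818)=-0.06209, 0.06881×(-3.86129)=-0.26569, 0.59633×(-0.74582)=-0.44475, 0.01835×(-5.76818)=-0.10584, 0.05046×(-4.30875)=-0.21741, 0.06422×(-3.96083)=-0.25437.
Sum = -2.21977, so H' = 2.220.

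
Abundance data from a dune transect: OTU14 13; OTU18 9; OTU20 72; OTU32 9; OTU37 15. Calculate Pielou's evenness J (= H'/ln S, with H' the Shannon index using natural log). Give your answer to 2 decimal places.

0.75

Total N = 13+9+72+9+15 = 118, so the proportions are 0.1102, 0.0763, 0.6102, 0.0763, 0.1271 (working shown to 4 dp, full precision carried).
H' = −Σ pᵢ ln pᵢ = −((-0.2430) + (-0.1963) + (-0.3014) + (-0.1963) + (-0.2622)) = 1.1992.
With S = 5 species, ln S = 1.6094, so J = 1.1992/1.6094 = 0.7451, i.e. 0.75 to 2 decimal places.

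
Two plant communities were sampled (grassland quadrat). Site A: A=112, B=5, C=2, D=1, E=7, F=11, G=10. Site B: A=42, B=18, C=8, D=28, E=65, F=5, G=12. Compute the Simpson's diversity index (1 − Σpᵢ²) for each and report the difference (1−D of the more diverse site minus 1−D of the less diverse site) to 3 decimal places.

Site A: N=148, proportions 0.75676, 0.03378, 0.01351, 0.00676, 0.0473, 0.07432, 0.06757, giving 1−D = 0.41362 (working shown to 5 dp, full precision carried).
Site B: N=178, proportions 0.23596, 0.10112, 0.04494, 0.1573, 0.36517, 0.02809, 0.06742, giving 1−D = 0.76865.
Difference = |0.41362 − 0.76865| = 0.35503, i.e. 0.355 to 3 decimal places.

0.355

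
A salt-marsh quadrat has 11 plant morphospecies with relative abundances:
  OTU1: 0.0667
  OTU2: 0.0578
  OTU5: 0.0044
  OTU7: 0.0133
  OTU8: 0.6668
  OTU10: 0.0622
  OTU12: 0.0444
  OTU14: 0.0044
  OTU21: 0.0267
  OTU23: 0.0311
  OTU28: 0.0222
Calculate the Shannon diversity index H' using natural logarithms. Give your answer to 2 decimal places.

1.32

Each pᵢ ln pᵢ term (working shown to 4 dp, full precision carried): 0.0667×(-2.7076)=-0.1806, 0.0578×(-2.8508)=-0.1648, 0.0044×(-5.4262)=-0.0239, 0.0133×(-4.3200)=-0.0575, 0.6668×(-0.4053)=-0.2702, 0.0622×(-2.7774)=-0.1728, 0.0444×(-3.1145)=-0.1383, 0.0044×(-5.4262)=-0.0239, 0.0267×(-3.6231)=-0.0967, 0.0311×(-3.4705)=-0.1079, 0.0222×(-3.8077)=-0.0845.
Sum = -1.3210, so H' = 1.32.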